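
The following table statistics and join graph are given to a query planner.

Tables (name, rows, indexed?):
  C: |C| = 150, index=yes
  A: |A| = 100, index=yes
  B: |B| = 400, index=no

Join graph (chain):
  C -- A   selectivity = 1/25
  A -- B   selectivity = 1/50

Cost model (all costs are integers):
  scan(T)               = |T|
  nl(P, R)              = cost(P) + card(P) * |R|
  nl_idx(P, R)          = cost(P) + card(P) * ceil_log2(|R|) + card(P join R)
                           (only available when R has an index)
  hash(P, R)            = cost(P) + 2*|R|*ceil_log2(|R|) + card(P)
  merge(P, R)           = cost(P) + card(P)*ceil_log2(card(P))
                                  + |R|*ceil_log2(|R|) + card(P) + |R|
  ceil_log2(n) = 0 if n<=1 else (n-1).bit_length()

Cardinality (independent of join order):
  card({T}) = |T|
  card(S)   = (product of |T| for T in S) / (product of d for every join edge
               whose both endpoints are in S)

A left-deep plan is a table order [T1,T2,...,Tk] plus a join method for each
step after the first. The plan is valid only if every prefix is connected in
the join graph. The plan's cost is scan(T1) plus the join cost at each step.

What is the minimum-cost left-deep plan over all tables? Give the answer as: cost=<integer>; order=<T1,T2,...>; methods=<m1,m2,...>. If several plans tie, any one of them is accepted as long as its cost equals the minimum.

Selinger DP (subsets sized 1..n):
  {C}: scan cost=150, card=150
  {A}: scan cost=100, card=100
  {B}: scan cost=400, card=400
  {AC}: card=600; try (C,nl_idx)→1500, (A,hash)→1700, (A,nl_idx)→1800, (C,merge)→2250, (A,merge)→2300, (C,hash)→2600 …(+2); best=1500 via (C,nl_idx)
  {AB}: card=800; try (A,hash)→2200, (A,nl_idx)→4000, (B,merge)→4900, (A,merge)→5200, (B,hash)→7400, (B,nl)→40100 …(+1); best=2200 via (A,hash)
  {ABC}: card=4800; try (C,hash)→5400, (B,hash)→9300, (B,merge)→12100, (C,merge)→12350, (C,nl_idx)→13400, (C,nl)→122200 …(+1); best=5400 via (C,hash)

cost=5400; order=B,A,C; methods=hash,hash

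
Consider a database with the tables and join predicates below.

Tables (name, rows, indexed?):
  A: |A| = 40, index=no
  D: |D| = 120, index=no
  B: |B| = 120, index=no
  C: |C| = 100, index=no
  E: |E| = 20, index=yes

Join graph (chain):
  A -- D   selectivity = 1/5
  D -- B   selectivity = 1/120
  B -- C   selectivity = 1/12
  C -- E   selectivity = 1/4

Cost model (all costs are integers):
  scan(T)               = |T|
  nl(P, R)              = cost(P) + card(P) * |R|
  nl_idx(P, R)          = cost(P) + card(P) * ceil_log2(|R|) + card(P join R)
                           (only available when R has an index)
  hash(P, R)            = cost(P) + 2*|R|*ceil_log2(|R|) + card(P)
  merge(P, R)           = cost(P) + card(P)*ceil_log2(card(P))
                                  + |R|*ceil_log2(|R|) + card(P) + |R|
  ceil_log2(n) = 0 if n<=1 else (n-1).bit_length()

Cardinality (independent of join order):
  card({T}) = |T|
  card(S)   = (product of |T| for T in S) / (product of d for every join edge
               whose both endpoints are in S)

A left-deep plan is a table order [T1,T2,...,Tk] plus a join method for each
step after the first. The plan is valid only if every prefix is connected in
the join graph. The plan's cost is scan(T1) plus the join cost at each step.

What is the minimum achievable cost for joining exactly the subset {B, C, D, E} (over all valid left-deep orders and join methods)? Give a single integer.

4640

Selinger DP over subsets of {B,C,D,E}:
  {D}: scan cost=120, card=120
  {B}: scan cost=120, card=120
  {C}: scan cost=100, card=100
  {E}: scan cost=20, card=20
  {BD}: card=120; try (D,hash)→1920, (B,hash)→1920, (D,merge)→2040, (B,merge)→2040, (D,nl)→14520, (B,nl)→14520; best=1920 via (D,hash)
  {BC}: card=1000; try (C,hash)→1640, (B,merge)→1860, (C,merge)→1880, (B,hash)→1880, (B,nl)→12100, (C,nl)→12120; best=1640 via (C,hash)
  {CE}: card=500; try (E,hash)→400, (C,merge)→940, (E,merge)→1020, (E,nl_idx)→1100, (C,hash)→1440, (C,nl)→2020 …(+1); best=400 via (E,hash)
  {BCD}: card=1000; try (C,hash)→3440, (C,merge)→3680, (D,hash)→4320, (D,merge)→13600, (C,nl)→13920, (D,nl)→121640; best=3440 via (C,hash)
  {BCE}: card=5000; try (B,hash)→2580, (E,hash)→2840, (B,merge)→6360, (E,nl_idx)→11640, (E,merge)→12760, (E,nl)→21640 …(+1); best=2580 via (B,hash)
  {BCDE}: card=5000; try (E,hash)→4640, (D,hash)→9260, (E,nl_idx)→13440, (E,merge)→14560, (E,nl)→23440, (D,merge)→73540 …(+1); best=4640 via (E,hash)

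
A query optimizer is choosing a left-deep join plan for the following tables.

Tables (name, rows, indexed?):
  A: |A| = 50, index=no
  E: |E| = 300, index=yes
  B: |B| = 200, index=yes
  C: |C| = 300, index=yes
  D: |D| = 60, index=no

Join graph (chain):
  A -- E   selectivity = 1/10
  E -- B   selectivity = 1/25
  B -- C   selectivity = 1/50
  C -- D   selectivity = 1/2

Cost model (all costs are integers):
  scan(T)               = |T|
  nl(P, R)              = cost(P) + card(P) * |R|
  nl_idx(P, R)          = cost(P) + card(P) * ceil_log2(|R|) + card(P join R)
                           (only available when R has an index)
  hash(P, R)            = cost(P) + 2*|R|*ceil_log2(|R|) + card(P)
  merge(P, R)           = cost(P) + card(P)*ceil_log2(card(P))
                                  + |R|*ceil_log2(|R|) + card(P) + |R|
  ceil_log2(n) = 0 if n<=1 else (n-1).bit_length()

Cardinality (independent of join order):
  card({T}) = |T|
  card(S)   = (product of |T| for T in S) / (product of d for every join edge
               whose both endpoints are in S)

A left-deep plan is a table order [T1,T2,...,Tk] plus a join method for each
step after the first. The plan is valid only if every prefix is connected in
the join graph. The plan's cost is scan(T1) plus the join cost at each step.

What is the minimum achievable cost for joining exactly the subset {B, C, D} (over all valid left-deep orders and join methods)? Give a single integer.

Selinger DP over subsets of {B,C,D}:
  {B}: scan cost=200, card=200
  {C}: scan cost=300, card=300
  {D}: scan cost=60, card=60
  {BC}: card=1200; try (C,nl_idx)→3200, (B,hash)→3800, (B,nl_idx)→3900, (C,merge)→5000, (B,merge)→5100, (C,hash)→5800 …(+2); best=3200 via (C,nl_idx)
  {CD}: card=9000; try (D,hash)→1320, (C,merge)→3480, (D,merge)→3720, (C,hash)→5520, (C,nl_idx)→9600, (C,nl)→18060 …(+1); best=1320 via (D,hash)
  {BCD}: card=36000; try (D,hash)→5120, (B,hash)→13520, (D,merge)→18020, (D,nl)→75200, (B,nl_idx)→109320, (B,merge)→138120 …(+1); best=5120 via (D,hash)

5120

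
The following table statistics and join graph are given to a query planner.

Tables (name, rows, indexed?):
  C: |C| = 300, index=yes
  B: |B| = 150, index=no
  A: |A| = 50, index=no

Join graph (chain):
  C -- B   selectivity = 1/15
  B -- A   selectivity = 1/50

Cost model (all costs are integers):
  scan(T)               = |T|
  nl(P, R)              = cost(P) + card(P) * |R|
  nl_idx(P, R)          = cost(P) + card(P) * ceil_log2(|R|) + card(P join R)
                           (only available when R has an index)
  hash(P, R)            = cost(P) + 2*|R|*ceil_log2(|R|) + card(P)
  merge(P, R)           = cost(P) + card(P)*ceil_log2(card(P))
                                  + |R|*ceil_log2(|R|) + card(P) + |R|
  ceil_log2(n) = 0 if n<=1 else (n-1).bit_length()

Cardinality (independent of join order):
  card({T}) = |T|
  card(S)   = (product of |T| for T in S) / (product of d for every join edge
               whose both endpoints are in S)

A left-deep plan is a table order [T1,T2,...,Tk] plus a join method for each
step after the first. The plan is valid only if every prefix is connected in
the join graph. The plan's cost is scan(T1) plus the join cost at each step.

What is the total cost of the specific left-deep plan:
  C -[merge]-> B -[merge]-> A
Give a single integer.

44000

step 1: scan C: cost=300, card=300
step 2: join B via merge
    card(P join B) = 300*150/(15) = 3000
    cost = 300 + 300*9 + 150*8 + 300 + 150 = 4650
step 3: join A via merge
    card(P join A) = 3000*50/(50) = 3000
    cost = 4650 + 3000*12 + 50*6 + 3000 + 50 = 44000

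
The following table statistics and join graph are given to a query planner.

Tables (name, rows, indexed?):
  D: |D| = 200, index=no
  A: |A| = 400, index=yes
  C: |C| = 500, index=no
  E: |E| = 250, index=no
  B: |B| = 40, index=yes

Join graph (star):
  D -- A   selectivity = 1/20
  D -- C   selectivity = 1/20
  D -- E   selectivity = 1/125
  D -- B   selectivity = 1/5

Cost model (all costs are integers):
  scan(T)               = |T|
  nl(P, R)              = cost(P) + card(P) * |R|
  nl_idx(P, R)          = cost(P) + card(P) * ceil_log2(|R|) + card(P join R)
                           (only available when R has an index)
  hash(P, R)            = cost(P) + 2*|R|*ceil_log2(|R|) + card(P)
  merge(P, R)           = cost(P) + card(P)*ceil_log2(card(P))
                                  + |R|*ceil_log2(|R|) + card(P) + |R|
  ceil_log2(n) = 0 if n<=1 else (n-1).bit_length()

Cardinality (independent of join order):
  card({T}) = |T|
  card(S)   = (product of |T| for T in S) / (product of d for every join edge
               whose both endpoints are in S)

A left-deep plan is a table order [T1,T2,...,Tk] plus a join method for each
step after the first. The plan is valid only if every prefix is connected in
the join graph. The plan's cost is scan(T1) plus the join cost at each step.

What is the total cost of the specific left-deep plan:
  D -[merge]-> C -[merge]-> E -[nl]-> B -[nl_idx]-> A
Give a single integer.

step 1: scan D: cost=200, card=200
step 2: join C via merge
    card(P join C) = 200*500/(20) = 5000
    cost = 200 + 200*8 + 500*9 + 200 + 500 = 7000
step 3: join E via merge
    card(P join E) = 5000*250/(125) = 10000
    cost = 7000 + 5000*13 + 250*8 + 5000 + 250 = 79250
step 4: join B via nl
    card(P join B) = 10000*40/(5) = 80000
    cost = 79250 + 10000*40 = 479250
step 5: join A via nl_idx
    card(P join A) = 80000*400/(20) = 1600000
    cost = 479250 + 80000*9 + 1600000 = 2799250

2799250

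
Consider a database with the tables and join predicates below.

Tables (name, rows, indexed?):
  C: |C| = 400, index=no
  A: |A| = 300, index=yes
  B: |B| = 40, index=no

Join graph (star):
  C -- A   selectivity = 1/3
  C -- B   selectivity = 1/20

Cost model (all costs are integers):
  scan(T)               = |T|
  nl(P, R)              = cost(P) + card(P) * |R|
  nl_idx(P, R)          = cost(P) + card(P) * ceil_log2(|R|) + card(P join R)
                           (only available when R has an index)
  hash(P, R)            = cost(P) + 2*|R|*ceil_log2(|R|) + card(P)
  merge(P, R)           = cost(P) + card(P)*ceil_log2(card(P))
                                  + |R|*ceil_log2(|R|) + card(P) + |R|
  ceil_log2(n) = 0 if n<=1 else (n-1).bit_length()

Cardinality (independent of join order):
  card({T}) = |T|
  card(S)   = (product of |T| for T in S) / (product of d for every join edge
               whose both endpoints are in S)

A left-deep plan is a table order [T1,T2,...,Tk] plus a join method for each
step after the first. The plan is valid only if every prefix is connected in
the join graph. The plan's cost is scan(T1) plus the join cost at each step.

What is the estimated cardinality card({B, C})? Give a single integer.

Tables in S: B(40), C(400)
Edges inside S: C-B(d=20)
numerator = 40 * 400 = 16000
denominator = 20 = 20
card(S) = 16000 / 20 = 800

800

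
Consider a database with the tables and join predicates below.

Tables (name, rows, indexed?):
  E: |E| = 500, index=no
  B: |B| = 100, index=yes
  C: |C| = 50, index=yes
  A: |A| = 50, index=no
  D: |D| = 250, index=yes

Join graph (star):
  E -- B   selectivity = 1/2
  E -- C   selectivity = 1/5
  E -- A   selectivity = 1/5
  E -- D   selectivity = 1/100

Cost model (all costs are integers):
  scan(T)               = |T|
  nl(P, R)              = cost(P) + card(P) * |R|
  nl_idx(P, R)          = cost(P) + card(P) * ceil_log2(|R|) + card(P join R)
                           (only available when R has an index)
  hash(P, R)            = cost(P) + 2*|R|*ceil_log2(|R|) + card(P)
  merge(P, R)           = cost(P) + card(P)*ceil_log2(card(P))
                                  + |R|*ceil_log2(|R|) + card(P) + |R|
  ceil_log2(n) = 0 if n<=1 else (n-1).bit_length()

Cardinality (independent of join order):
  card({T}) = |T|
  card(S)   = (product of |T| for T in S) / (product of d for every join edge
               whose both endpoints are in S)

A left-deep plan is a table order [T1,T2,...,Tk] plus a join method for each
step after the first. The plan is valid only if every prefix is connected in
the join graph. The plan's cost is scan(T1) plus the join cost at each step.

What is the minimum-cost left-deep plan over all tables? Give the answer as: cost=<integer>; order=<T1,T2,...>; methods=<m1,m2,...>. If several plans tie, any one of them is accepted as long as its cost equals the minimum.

cost=146350; order=E,D,A,C,B; methods=hash,hash,hash,hash

Selinger DP (subsets sized 1..n):
  {E}: scan cost=500, card=500
  {B}: scan cost=100, card=100
  {C}: scan cost=50, card=50
  {A}: scan cost=50, card=50
  {D}: scan cost=250, card=250
  {BE}: card=25000; try (B,hash)→2400, (E,merge)→5900, (B,merge)→6300, (E,hash)→9200, (B,nl_idx)→29000, (E,nl)→50100 …(+1); best=2400 via (B,hash)
  {CE}: card=5000; try (C,hash)→1600, (E,merge)→5400, (C,merge)→5850, (C,nl_idx)→8500, (E,hash)→9100, (E,nl)→25050 …(+1); best=1600 via (C,hash)
  {AE}: card=5000; try (A,hash)→1600, (E,merge)→5400, (A,merge)→5850, (E,hash)→9100, (E,nl)→25050, (A,nl)→25500; best=1600 via (A,hash)
  {DE}: card=1250; try (D,hash)→5000, (D,nl_idx)→5750, (E,merge)→7500, (D,merge)→7750, (E,hash)→9500, (E,nl)→125250 …(+1); best=5000 via (D,hash)
  {BCE}: card=250000; try (B,hash)→8000, (C,hash)→28000, (B,merge)→72400, (B,nl_idx)→286600, (C,nl_idx)→402400, (C,merge)→402750 …(+2); best=8000 via (B,hash)
  {ABE}: card=250000; try (B,hash)→8000, (A,hash)→28000, (B,merge)→72400, (B,nl_idx)→286600, (A,merge)→402750, (B,nl)→501600 …(+1); best=8000 via (B,hash)
  {BDE}: card=62500; try (B,hash)→7650, (B,merge)→20800, (D,hash)→31400, (B,nl_idx)→76250, (B,nl)→130000, (D,nl_idx)→264900 …(+2); best=7650 via (B,hash)
  {ACE}: card=50000; try (C,hash)→7200, (A,hash)→7200, (C,merge)→71950, (A,merge)→71950, (C,nl_idx)→81600, (C,nl)→251600 …(+1); best=7200 via (C,hash)
  {CDE}: card=12500; try (C,hash)→6850, (D,hash)→10600, (C,merge)→20350, (C,nl_idx)→25000, (D,nl_idx)→54100, (C,nl)→67500 …(+2); best=6850 via (C,hash)
  {ADE}: card=12500; try (A,hash)→6850, (D,hash)→10600, (A,merge)→20350, (D,nl_idx)→54100, (A,nl)→67500, (D,merge)→73850 …(+1); best=6850 via (A,hash)
  {ABCE}: card=2500000; try (B,hash)→58600, (C,hash)→258600, (A,hash)→258600, (B,merge)→858000, (B,nl_idx)→2857200, (C,nl_idx)→4008000 …(+5); best=58600 via (B,hash)
  {BCDE}: card=625000; try (B,hash)→20750, (C,hash)→70750, (B,merge)→195150, (D,hash)→262000, (B,nl_idx)→719350, (C,nl_idx)→1007650 …(+6); best=20750 via (B,hash)
  {ABDE}: card=625000; try (B,hash)→20750, (A,hash)→70750, (B,merge)→195150, (D,hash)→262000, (B,nl_idx)→719350, (A,merge)→1070500 …(+5); best=20750 via (B,hash)
  {ACDE}: card=125000; try (C,hash)→19950, (A,hash)→19950, (D,hash)→61200, (C,merge)→194700, (A,merge)→194700, (C,nl_idx)→206850 …(+5); best=19950 via (C,hash)
  {ABCDE}: card=6250000; try (B,hash)→146350, (C,hash)→646350, (A,hash)→646350, (B,merge)→2270750, (D,hash)→2562600, (B,nl_idx)→7144950 …(+9); best=146350 via (B,hash)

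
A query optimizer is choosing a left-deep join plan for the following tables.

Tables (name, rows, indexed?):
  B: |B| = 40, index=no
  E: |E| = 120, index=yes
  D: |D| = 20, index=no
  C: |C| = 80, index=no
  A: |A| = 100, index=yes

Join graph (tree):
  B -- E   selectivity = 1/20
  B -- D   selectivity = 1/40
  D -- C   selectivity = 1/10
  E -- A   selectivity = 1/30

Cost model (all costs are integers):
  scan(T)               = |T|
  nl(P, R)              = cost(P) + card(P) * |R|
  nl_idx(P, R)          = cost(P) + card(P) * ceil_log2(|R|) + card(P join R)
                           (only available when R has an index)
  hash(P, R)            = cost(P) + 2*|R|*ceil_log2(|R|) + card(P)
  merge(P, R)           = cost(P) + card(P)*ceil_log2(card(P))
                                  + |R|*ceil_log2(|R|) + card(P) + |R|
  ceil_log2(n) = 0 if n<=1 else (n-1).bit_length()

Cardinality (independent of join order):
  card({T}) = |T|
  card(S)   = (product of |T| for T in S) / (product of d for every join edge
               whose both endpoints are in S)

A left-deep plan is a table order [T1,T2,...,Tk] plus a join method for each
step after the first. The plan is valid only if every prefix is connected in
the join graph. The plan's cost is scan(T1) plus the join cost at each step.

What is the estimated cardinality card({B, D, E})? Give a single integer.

120

Tables in S: B(40), D(20), E(120)
Edges inside S: B-E(d=20), B-D(d=40)
numerator = 40 * 20 * 120 = 96000
denominator = 20 * 40 = 800
card(S) = 96000 / 800 = 120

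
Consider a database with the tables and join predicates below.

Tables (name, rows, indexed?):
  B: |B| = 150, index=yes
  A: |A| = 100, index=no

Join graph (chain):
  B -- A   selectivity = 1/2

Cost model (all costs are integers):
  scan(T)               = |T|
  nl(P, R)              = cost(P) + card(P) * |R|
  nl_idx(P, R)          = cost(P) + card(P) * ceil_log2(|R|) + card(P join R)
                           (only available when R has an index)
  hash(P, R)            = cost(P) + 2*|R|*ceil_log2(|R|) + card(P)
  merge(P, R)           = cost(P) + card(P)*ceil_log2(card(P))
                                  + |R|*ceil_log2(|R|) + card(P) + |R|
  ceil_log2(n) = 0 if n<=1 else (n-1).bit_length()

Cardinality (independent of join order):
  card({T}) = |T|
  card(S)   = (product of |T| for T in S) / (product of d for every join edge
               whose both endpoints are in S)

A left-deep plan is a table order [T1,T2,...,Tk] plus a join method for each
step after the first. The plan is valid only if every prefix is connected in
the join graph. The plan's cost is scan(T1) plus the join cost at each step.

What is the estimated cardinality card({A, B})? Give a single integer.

Tables in S: A(100), B(150)
Edges inside S: B-A(d=2)
numerator = 100 * 150 = 15000
denominator = 2 = 2
card(S) = 15000 / 2 = 7500

7500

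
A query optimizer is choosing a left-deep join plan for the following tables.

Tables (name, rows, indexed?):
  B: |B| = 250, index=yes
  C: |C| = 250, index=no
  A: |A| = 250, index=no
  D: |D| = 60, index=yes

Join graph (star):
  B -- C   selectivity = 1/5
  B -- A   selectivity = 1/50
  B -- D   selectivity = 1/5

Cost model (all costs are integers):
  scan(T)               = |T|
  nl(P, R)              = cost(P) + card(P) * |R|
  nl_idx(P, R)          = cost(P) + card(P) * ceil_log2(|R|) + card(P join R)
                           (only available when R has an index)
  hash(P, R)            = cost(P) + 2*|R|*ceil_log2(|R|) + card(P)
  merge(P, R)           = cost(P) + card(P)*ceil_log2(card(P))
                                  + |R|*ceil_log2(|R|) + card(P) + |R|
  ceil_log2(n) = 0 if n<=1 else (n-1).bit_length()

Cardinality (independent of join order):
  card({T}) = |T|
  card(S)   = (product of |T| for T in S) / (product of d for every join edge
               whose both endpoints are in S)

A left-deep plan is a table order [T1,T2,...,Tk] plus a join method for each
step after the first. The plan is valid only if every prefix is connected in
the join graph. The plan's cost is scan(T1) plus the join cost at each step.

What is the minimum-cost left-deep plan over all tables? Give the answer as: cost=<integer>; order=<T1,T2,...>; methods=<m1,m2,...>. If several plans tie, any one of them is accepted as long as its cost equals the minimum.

cost=24470; order=A,B,D,C; methods=nl_idx,hash,hash

Selinger DP (subsets sized 1..n):
  {B}: scan cost=250, card=250
  {C}: scan cost=250, card=250
  {A}: scan cost=250, card=250
  {D}: scan cost=60, card=60
  {BC}: card=12500; try (C,hash)→4500, (B,hash)→4500, (C,merge)→4750, (B,merge)→4750, (B,nl_idx)→14750, (C,nl)→62750 …(+1); best=4500 via (C,hash)
  {AB}: card=1250; try (B,nl_idx)→3500, (B,hash)→4500, (A,hash)→4500, (B,merge)→4750, (A,merge)→4750, (B,nl)→62750 …(+1); best=3500 via (B,nl_idx)
  {BD}: card=3000; try (D,hash)→1220, (B,merge)→2730, (D,merge)→2920, (B,nl_idx)→3540, (B,hash)→4120, (D,nl_idx)→4750 …(+2); best=1220 via (D,hash)
  {ABC}: card=62500; try (C,hash)→8750, (C,merge)→20750, (A,hash)→21000, (A,merge)→194250, (C,nl)→316000, (A,nl)→3129500; best=8750 via (C,hash)
  {BCD}: card=150000; try (C,hash)→8220, (D,hash)→17720, (C,merge)→42470, (D,merge)→192420, (D,nl_idx)→229500, (C,nl)→751220 …(+1); best=8220 via (C,hash)
  {ABD}: card=15000; try (D,hash)→5470, (A,hash)→8220, (D,merge)→18920, (D,nl_idx)→26000, (A,merge)→42470, (D,nl)→78500 …(+1); best=5470 via (D,hash)
  {ABCD}: card=750000; try (C,hash)→24470, (D,hash)→71970, (A,hash)→162220, (C,merge)→232720, (D,merge)→1071670, (D,nl_idx)→1133750 …(+4); best=24470 via (C,hash)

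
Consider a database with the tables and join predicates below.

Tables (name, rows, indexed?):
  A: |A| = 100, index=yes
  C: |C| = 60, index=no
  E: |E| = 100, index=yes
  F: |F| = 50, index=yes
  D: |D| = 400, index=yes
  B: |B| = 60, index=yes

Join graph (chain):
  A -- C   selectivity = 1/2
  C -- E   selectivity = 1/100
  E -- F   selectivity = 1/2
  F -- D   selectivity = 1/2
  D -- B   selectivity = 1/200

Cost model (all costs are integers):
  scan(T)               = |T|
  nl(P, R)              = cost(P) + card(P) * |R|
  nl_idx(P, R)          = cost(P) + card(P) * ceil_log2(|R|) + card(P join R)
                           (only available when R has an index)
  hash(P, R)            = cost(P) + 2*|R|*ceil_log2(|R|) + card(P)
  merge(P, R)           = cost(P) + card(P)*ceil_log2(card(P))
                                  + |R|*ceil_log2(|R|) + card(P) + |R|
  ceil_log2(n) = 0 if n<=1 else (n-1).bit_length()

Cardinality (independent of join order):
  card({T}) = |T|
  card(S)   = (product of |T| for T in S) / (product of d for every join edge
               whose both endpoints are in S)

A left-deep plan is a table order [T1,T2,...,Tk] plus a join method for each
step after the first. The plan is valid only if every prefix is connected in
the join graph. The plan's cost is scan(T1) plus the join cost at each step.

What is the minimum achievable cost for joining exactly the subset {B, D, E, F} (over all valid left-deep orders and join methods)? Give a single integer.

5840

Selinger DP over subsets of {B,D,E,F}:
  {E}: scan cost=100, card=100
  {F}: scan cost=50, card=50
  {D}: scan cost=400, card=400
  {B}: scan cost=60, card=60
  {EF}: card=2500; try (F,hash)→800, (E,merge)→1200, (F,merge)→1250, (E,hash)→1500, (E,nl_idx)→2900, (F,nl_idx)→3200 …(+2); best=800 via (F,hash)
  {DF}: card=10000; try (F,hash)→1400, (D,merge)→4400, (F,merge)→4750, (D,hash)→7300, (D,nl_idx)→10500, (F,nl_idx)→12800 …(+2); best=1400 via (F,hash)
  {BD}: card=120; try (D,nl_idx)→720, (B,hash)→1520, (B,nl_idx)→2920, (D,merge)→4480, (B,merge)→4820, (D,hash)→7320 …(+2); best=720 via (D,nl_idx)
  {DEF}: card=500000; try (D,hash)→10500, (E,hash)→12800, (D,merge)→37300, (E,merge)→152200, (D,nl_idx)→523300, (E,nl_idx)→571400 …(+2); best=10500 via (D,hash)
  {BDF}: card=3000; try (F,hash)→1440, (F,merge)→2030, (F,nl_idx)→4440, (F,nl)→6720, (B,hash)→12120, (B,nl_idx)→64400 …(+2); best=1440 via (F,hash)
  {BDEF}: card=150000; try (E,hash)→5840, (E,merge)→41240, (E,nl_idx)→172440, (E,nl)→301440, (B,hash)→511220, (B,nl_idx)→3160500 …(+2); best=5840 via (E,hash)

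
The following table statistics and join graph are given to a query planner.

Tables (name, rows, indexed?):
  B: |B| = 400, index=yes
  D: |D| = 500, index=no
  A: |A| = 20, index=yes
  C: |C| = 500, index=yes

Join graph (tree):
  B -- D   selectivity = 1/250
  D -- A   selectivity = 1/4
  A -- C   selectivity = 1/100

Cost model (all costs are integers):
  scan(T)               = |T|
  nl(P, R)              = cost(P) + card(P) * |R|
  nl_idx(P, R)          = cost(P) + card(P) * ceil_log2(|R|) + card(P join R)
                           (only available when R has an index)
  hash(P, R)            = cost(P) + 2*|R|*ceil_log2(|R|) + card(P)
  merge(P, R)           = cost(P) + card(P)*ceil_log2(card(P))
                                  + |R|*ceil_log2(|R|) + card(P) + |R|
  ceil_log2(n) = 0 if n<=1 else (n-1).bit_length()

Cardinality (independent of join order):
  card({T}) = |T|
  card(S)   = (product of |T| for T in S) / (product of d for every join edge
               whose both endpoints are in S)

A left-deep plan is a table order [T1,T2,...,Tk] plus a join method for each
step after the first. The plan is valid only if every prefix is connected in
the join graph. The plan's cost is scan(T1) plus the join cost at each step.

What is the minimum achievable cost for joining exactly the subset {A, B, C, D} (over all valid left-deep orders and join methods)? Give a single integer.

19800

Selinger DP over subsets of {A,B,C,D}:
  {B}: scan cost=400, card=400
  {D}: scan cost=500, card=500
  {A}: scan cost=20, card=20
  {C}: scan cost=500, card=500
  {BD}: card=800; try (B,nl_idx)→5800, (B,hash)→8200, (D,merge)→9400, (B,merge)→9500, (D,hash)→9800, (D,nl)→200400 …(+1); best=5800 via (B,nl_idx)
  {AD}: card=2500; try (A,hash)→1200, (D,merge)→5140, (A,nl_idx)→5500, (A,merge)→5620, (D,hash)→9040, (D,nl)→10020 …(+1); best=1200 via (A,hash)
  {AC}: card=100; try (C,nl_idx)→300, (A,hash)→1200, (A,nl_idx)→3100, (C,merge)→5140, (A,merge)→5620, (C,hash)→9040 …(+2); best=300 via (C,nl_idx)
  {ABD}: card=4000; try (A,hash)→6800, (B,hash)→10900, (A,nl_idx)→13800, (A,merge)→14720, (A,nl)→21800, (B,nl_idx)→27700 …(+2); best=6800 via (A,hash)
  {ACD}: card=12500; try (D,merge)→6100, (D,hash)→9400, (C,hash)→12700, (C,nl_idx)→36200, (C,merge)→38700, (D,nl)→50300 …(+1); best=6100 via (D,merge)
  {ABCD}: card=20000; try (C,hash)→19800, (B,hash)→25800, (C,nl_idx)→62800, (C,merge)→63800, (B,nl_idx)→138600, (B,merge)→197600 …(+2); best=19800 via (C,hash)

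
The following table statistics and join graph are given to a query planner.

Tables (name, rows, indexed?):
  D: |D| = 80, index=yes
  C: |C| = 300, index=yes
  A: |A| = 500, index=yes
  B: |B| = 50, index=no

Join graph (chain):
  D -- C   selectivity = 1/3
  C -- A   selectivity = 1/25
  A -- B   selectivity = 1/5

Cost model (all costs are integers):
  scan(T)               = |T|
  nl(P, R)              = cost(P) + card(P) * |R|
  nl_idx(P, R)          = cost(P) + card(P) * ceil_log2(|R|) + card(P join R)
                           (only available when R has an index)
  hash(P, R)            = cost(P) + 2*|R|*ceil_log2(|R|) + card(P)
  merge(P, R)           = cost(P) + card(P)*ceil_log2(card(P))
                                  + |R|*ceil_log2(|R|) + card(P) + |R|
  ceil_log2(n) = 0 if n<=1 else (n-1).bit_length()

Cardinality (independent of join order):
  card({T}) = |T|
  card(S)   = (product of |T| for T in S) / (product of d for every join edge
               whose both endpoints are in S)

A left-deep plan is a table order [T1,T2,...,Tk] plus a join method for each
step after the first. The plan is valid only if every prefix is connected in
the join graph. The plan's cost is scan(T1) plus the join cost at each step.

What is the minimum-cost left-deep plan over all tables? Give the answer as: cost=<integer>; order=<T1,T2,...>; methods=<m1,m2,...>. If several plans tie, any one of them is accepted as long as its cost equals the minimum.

Selinger DP (subsets sized 1..n):
  {D}: scan cost=80, card=80
  {C}: scan cost=300, card=300
  {A}: scan cost=500, card=500
  {B}: scan cost=50, card=50
  {CD}: card=8000; try (D,hash)→1720, (C,merge)→3720, (D,merge)→3940, (C,hash)→5560, (C,nl_idx)→8800, (D,nl_idx)→10400 …(+2); best=1720 via (D,hash)
  {AC}: card=6000; try (C,hash)→6400, (A,merge)→8300, (C,merge)→8500, (A,nl_idx)→9000, (A,hash)→9600, (C,nl_idx)→11000 …(+2); best=6400 via (C,hash)
  {AB}: card=5000; try (B,hash)→1600, (A,merge)→5400, (A,nl_idx)→5500, (B,merge)→5850, (A,hash)→9100, (A,nl)→25050 …(+1); best=1600 via (B,hash)
  {ACD}: card=160000; try (D,hash)→13520, (A,hash)→18720, (D,merge)→91040, (A,merge)→118720, (D,nl_idx)→208400, (A,nl_idx)→233720 …(+2); best=13520 via (D,hash)
  {ABC}: card=60000; try (C,hash)→12000, (B,hash)→13000, (C,merge)→74600, (B,merge)→90750, (C,nl_idx)→106600, (B,nl)→306400 …(+1); best=12000 via (C,hash)
  {ABCD}: card=1600000; try (D,hash)→73120, (B,hash)→174120, (D,merge)→1032640, (D,nl_idx)→2032000, (B,merge)→3053870, (D,nl)→4812000 …(+1); best=73120 via (D,hash)

cost=73120; order=A,B,C,D; methods=hash,hash,hash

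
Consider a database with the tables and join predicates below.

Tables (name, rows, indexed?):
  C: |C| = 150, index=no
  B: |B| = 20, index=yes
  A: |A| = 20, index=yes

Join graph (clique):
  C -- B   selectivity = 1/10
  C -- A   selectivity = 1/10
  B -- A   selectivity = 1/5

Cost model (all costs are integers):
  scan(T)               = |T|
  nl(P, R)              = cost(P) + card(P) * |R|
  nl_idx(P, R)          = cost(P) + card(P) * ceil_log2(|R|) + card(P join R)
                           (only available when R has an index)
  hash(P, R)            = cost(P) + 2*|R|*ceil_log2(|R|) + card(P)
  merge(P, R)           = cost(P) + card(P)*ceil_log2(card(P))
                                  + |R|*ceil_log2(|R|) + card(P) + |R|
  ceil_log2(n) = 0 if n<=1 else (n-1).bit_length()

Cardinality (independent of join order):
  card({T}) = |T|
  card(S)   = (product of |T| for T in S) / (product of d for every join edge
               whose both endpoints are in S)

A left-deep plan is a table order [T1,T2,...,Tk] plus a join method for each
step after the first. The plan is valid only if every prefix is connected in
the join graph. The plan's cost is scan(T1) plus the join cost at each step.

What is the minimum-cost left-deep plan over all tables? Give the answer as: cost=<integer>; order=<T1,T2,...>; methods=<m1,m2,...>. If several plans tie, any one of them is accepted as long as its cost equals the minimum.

Selinger DP (subsets sized 1..n):
  {C}: scan cost=150, card=150
  {B}: scan cost=20, card=20
  {A}: scan cost=20, card=20
  {BC}: card=300; try (B,hash)→500, (B,nl_idx)→1200, (C,merge)→1490, (B,merge)→1620, (C,hash)→2440, (C,nl)→3020 …(+1); best=500 via (B,hash)
  {AC}: card=300; try (A,hash)→500, (A,nl_idx)→1200, (C,merge)→1490, (A,merge)→1620, (C,hash)→2440, (C,nl)→3020 …(+1); best=500 via (A,hash)
  {AB}: card=80; try (B,nl_idx)→200, (A,nl_idx)→200, (B,hash)→240, (A,hash)→240, (B,merge)→260, (A,merge)→260 …(+2); best=200 via (B,nl_idx)
  {ABC}: card=120; try (B,hash)→1000, (A,hash)→1000, (B,nl_idx)→2120, (A,nl_idx)→2120, (C,merge)→2190, (C,hash)→2680 …(+5); best=1000 via (B,hash)

cost=1000; order=C,A,B; methods=hash,hash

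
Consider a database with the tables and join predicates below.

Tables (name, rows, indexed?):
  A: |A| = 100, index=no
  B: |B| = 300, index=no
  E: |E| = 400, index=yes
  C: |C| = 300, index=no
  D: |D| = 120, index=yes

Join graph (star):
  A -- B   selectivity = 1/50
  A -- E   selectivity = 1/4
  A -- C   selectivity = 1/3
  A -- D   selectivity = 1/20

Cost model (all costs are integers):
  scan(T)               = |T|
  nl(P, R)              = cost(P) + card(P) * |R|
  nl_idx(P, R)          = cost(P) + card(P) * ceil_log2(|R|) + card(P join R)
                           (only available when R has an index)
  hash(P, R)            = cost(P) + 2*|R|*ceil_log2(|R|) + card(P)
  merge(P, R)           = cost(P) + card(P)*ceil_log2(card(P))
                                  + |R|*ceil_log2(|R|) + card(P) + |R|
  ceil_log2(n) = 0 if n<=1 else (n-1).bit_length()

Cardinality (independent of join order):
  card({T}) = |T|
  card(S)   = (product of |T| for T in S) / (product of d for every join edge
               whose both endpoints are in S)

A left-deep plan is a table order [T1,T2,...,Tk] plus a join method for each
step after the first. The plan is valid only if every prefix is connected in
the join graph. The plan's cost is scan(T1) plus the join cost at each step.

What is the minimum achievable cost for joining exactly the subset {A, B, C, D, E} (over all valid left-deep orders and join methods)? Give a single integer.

380480

Selinger DP over subsets of {A,B,C,D,E}:
  {A}: scan cost=100, card=100
  {B}: scan cost=300, card=300
  {E}: scan cost=400, card=400
  {C}: scan cost=300, card=300
  {D}: scan cost=120, card=120
  {AB}: card=600; try (A,hash)→2000, (B,merge)→3900, (A,merge)→4100, (B,hash)→5600, (B,nl)→30100, (A,nl)→30300; best=2000 via (A,hash)
  {AE}: card=10000; try (A,hash)→2200, (E,merge)→4900, (A,merge)→5200, (E,hash)→7400, (E,nl_idx)→11000, (E,nl)→40100 …(+1); best=2200 via (A,hash)
  {AC}: card=10000; try (A,hash)→2000, (C,merge)→3900, (A,merge)→4100, (C,hash)→5600, (C,nl)→30100, (A,nl)→30300; best=2000 via (A,hash)
  {AD}: card=600; try (D,nl_idx)→1400, (A,hash)→1640, (D,merge)→1860, (D,hash)→1880, (A,merge)→1880, (D,nl)→12100 …(+1); best=1400 via (D,nl_idx)
  {ABE}: card=60000; try (E,hash)→9800, (E,merge)→12600, (B,hash)→17600, (E,nl_idx)→67400, (B,merge)→155200, (E,nl)→242000 …(+1); best=9800 via (E,hash)
  {ABC}: card=60000; try (C,hash)→8000, (C,merge)→11600, (B,hash)→17400, (B,merge)→155000, (C,nl)→182000, (B,nl)→3002000; best=8000 via (C,hash)
  {ABD}: card=3600; try (D,hash)→4280, (B,hash)→7400, (D,merge)→9560, (D,nl_idx)→9800, (B,merge)→11000, (D,nl)→74000 …(+1); best=4280 via (D,hash)
  {ACE}: card=1000000; try (C,hash)→17600, (E,hash)→19200, (C,merge)→155200, (E,merge)→156000, (E,nl_idx)→1092000, (C,nl)→3002200 …(+1); best=17600 via (C,hash)
  {ADE}: card=60000; try (E,hash)→9200, (E,merge)→12000, (D,hash)→13880, (E,nl_idx)→66800, (D,nl_idx)→132200, (D,merge)→153160 …(+2); best=9200 via (E,hash)
  {ACD}: card=60000; try (C,hash)→7400, (C,merge)→11000, (D,hash)→13680, (D,nl_idx)→132000, (D,merge)→152960, (C,nl)→181400 …(+1); best=7400 via (C,hash)
  {ABCE}: card=6000000; try (E,hash)→75200, (C,hash)→75200, (B,hash)→1023000, (E,merge)→1032000, (C,merge)→1032800, (E,nl_idx)→6548000 …(+4); best=75200 via (E,hash)
  {ABDE}: card=360000; try (E,hash)→15080, (E,merge)→55080, (D,hash)→71480, (B,hash)→74600, (E,nl_idx)→396680, (D,nl_idx)→789800 …(+5); best=15080 via (E,hash)
  {ABCD}: card=360000; try (C,hash)→13280, (C,merge)→54080, (D,hash)→69680, (B,hash)→72800, (D,nl_idx)→788000, (D,merge)→1028960 …(+4); best=13280 via (C,hash)
  {ACDE}: card=6000000; try (E,hash)→74600, (C,hash)→74600, (D,hash)→1019280, (E,merge)→1031400, (C,merge)→1032200, (E,nl_idx)→6547400 …(+5); best=74600 via (E,hash)
  {ABCDE}: card=36000000; try (E,hash)→380480, (C,hash)→380480, (D,hash)→6076880, (B,hash)→6080000, (E,merge)→7217280, (C,merge)→7218080 …(+8); best=380480 via (E,hash)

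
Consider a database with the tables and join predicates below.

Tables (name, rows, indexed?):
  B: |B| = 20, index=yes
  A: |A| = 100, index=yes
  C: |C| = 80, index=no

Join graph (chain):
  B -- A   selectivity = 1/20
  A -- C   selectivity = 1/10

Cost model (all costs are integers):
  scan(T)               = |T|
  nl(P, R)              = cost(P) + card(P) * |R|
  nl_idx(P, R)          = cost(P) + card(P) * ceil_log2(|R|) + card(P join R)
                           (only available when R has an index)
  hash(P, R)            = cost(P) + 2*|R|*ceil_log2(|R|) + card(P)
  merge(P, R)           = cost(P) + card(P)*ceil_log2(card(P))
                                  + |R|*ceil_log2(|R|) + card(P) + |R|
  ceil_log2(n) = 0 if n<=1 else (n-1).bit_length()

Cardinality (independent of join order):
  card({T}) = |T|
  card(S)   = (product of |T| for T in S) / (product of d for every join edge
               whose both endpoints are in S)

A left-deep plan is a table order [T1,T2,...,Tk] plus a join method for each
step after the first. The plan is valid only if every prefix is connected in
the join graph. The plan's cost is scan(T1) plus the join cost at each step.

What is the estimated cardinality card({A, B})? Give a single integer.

Tables in S: A(100), B(20)
Edges inside S: B-A(d=20)
numerator = 100 * 20 = 2000
denominator = 20 = 20
card(S) = 2000 / 20 = 100

100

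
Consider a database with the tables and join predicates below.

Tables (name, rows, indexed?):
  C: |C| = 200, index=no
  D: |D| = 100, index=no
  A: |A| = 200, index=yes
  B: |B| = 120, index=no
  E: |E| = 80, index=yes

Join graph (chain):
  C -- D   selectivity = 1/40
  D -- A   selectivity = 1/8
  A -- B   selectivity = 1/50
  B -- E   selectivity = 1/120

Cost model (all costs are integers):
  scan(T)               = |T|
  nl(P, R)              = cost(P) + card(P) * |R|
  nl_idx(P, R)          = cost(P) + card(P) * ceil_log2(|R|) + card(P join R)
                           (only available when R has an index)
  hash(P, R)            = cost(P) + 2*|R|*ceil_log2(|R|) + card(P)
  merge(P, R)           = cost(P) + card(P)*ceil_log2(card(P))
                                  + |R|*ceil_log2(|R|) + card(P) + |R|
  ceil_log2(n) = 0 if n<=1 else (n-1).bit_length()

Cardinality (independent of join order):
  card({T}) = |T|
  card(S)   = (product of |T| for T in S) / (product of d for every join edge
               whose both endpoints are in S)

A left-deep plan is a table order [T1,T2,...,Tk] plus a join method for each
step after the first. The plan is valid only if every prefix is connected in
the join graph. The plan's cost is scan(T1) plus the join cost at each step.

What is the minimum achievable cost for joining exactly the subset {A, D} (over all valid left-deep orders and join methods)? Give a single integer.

1800

Selinger DP over subsets of {A,D}:
  {D}: scan cost=100, card=100
  {A}: scan cost=200, card=200
  {AD}: card=2500; try (D,hash)→1800, (A,merge)→2700, (D,merge)→2800, (A,hash)→3400, (A,nl_idx)→3400, (A,nl)→20100 …(+1); best=1800 via (D,hash)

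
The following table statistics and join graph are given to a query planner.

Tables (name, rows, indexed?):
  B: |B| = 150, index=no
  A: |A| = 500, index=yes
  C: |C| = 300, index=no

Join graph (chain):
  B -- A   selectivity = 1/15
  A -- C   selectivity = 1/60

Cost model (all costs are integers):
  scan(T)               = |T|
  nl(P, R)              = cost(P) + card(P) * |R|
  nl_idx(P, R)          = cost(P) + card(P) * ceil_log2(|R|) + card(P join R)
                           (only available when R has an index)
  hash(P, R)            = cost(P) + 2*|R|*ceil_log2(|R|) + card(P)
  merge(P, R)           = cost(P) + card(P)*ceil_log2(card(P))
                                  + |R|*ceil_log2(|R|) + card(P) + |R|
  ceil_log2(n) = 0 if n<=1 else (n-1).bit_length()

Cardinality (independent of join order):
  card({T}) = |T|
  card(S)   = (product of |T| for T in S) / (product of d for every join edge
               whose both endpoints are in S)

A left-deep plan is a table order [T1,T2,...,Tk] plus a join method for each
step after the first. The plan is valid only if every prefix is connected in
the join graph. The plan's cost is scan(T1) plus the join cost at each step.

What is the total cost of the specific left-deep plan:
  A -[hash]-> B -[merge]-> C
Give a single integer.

76400

step 1: scan A: cost=500, card=500
step 2: join B via hash
    card(P join B) = 500*150/(15) = 5000
    cost = 500 + 2*150*8 + 500 = 3400
step 3: join C via merge
    card(P join C) = 5000*300/(60) = 25000
    cost = 3400 + 5000*13 + 300*9 + 5000 + 300 = 76400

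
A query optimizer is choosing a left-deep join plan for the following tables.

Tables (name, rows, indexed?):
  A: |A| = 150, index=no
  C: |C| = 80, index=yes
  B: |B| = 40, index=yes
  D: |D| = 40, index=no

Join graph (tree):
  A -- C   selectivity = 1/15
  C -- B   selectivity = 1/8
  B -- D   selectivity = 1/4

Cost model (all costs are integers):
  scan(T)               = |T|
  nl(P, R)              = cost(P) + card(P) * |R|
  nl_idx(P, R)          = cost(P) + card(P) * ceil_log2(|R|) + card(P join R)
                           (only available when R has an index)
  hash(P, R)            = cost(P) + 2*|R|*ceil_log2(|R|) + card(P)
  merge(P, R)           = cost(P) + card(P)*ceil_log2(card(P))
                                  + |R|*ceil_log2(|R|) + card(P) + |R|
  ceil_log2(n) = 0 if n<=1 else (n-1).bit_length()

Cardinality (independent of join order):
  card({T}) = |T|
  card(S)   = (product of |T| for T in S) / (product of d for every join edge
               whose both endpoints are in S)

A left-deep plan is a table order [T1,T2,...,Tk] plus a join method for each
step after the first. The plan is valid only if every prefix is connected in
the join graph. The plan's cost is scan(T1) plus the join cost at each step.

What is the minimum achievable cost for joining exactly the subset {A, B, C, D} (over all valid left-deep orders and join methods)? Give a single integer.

Selinger DP over subsets of {A,B,C,D}:
  {A}: scan cost=150, card=150
  {C}: scan cost=80, card=80
  {B}: scan cost=40, card=40
  {D}: scan cost=40, card=40
  {AC}: card=800; try (C,hash)→1420, (C,nl_idx)→2000, (A,merge)→2070, (C,merge)→2140, (A,hash)→2560, (A,nl)→12080 …(+1); best=1420 via (C,hash)
  {BC}: card=400; try (B,hash)→640, (C,nl_idx)→720, (C,merge)→960, (B,nl_idx)→960, (B,merge)→1000, (C,hash)→1200 …(+2); best=640 via (B,hash)
  {BD}: card=400; try (D,hash)→560, (B,hash)→560, (D,merge)→600, (B,merge)→600, (B,nl_idx)→680, (D,nl)→1640 …(+1); best=560 via (D,hash)
  {ABC}: card=4000; try (B,hash)→2700, (A,hash)→3440, (A,merge)→5990, (B,nl_idx)→10220, (B,merge)→10500, (B,nl)→33420 …(+1); best=2700 via (B,hash)
  {BCD}: card=4000; try (D,hash)→1520, (C,hash)→2080, (D,merge)→4920, (C,merge)→5200, (C,nl_idx)→7360, (D,nl)→16640 …(+1); best=1520 via (D,hash)
  {ABCD}: card=40000; try (D,hash)→7180, (A,hash)→7920, (A,merge)→54870, (D,merge)→54980, (D,nl)→162700, (A,nl)→601520; best=7180 via (D,hash)

7180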